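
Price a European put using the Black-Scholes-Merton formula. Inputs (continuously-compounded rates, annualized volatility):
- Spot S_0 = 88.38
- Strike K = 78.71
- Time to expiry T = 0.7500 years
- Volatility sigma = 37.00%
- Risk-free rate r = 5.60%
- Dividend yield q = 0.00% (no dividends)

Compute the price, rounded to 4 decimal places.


Answer: Price = 5.2016

Derivation:
d1 = (ln(S/K) + (r - q + 0.5*sigma^2) * T) / (sigma * sqrt(T)) = 0.65291446
d2 = d1 - sigma * sqrt(T) = 0.33248506
exp(-rT) = 0.95886978; exp(-qT) = 1.00000000
P = K * exp(-rT) * N(-d2) - S_0 * exp(-qT) * N(-d1)
N(-d1) = 0.25690571; N(-d2) = 0.36976151
P = 78.7100 * 0.95886978 * 0.36976151 - 88.3800 * 1.00000000 * 0.25690571 = 5.2016


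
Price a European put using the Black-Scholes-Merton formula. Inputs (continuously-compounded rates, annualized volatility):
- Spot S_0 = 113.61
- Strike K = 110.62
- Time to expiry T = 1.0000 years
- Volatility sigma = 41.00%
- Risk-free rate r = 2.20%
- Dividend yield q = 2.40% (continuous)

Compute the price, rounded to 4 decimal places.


d1 = (ln(S/K) + (r - q + 0.5*sigma^2) * T) / (sigma * sqrt(T)) = 0.26517226
d2 = d1 - sigma * sqrt(T) = -0.14482774
exp(-rT) = 0.97824024; exp(-qT) = 0.97628571
P = K * exp(-rT) * N(-d2) - S_0 * exp(-qT) * N(-d1)
N(-d1) = 0.39543838; N(-d2) = 0.55757656
P = 110.6200 * 0.97824024 * 0.55757656 - 113.6100 * 0.97628571 * 0.39543838 = 16.4766

Answer: Price = 16.4766


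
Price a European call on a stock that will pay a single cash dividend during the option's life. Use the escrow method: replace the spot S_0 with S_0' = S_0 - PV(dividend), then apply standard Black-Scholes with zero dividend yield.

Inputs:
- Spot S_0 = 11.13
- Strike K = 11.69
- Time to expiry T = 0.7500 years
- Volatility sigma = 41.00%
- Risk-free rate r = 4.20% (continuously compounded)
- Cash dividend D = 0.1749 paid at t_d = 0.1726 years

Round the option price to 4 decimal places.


Answer: Price = 1.3913

Derivation:
PV(D) = D * exp(-r * t_d) = 0.1749 * 0.99277701 = 0.17363670
S_0' = S_0 - PV(D) = 11.1300 - 0.17363670 = 10.95636330
d1 = (ln(S_0'/K) + (r + sigma^2/2)*T) / (sigma*sqrt(T)) = 0.08371335
d2 = d1 - sigma*sqrt(T) = -0.27135706
exp(-rT) = 0.96899096
N(d1) = 0.53335783; N(d2) = 0.39305821
C = S_0' * N(d1) - K * exp(-rT) * N(d2) = 10.95636330 * 0.53335783 - 11.6900 * 0.96899096 * 0.39305821 = 1.3913


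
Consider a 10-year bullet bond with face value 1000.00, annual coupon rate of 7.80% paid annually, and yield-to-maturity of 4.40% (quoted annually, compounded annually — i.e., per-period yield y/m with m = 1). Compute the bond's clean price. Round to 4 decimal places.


Answer: Price = 1270.3601

Derivation:
Coupon per period c = face * coupon_rate / m = 78.000000
Periods per year m = 1; per-period yield y/m = 0.044000
Number of cashflows N = 10
Cashflows (t years, CF_t, discount factor 1/(1+y/m)^(m*t), PV):
  t = 1.0000: CF_t = 78.000000, DF = 0.957854, PV = 74.712644
  t = 2.0000: CF_t = 78.000000, DF = 0.917485, PV = 71.563835
  t = 3.0000: CF_t = 78.000000, DF = 0.878817, PV = 68.547735
  t = 4.0000: CF_t = 78.000000, DF = 0.841779, PV = 65.658750
  t = 5.0000: CF_t = 78.000000, DF = 0.806302, PV = 62.891523
  t = 6.0000: CF_t = 78.000000, DF = 0.772320, PV = 60.240922
  t = 7.0000: CF_t = 78.000000, DF = 0.739770, PV = 57.702033
  t = 8.0000: CF_t = 78.000000, DF = 0.708592, PV = 55.270146
  t = 9.0000: CF_t = 78.000000, DF = 0.678728, PV = 52.940753
  t = 10.0000: CF_t = 1078.000000, DF = 0.650122, PV = 700.831759
Price P = sum_t PV_t = 1270.360099


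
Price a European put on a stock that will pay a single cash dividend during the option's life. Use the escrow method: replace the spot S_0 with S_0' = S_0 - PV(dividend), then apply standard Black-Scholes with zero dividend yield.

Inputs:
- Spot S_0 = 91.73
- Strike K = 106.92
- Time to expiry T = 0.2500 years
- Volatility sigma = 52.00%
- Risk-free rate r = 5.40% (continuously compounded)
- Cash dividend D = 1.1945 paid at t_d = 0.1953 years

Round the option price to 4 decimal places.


Answer: Price = 19.2937

Derivation:
PV(D) = D * exp(-r * t_d) = 1.1945 * 0.98950922 = 1.18196876
S_0' = S_0 - PV(D) = 91.7300 - 1.18196876 = 90.54803124
d1 = (ln(S_0'/K) + (r + sigma^2/2)*T) / (sigma*sqrt(T)) = -0.45730942
d2 = d1 - sigma*sqrt(T) = -0.71730942
exp(-rT) = 0.98659072
N(-d1) = 0.67627567; N(-d2) = 0.76340840
P = K * exp(-rT) * N(-d2) - S_0' * N(-d1) = 106.9200 * 0.98659072 * 0.76340840 - 90.54803124 * 0.67627567 = 19.2937


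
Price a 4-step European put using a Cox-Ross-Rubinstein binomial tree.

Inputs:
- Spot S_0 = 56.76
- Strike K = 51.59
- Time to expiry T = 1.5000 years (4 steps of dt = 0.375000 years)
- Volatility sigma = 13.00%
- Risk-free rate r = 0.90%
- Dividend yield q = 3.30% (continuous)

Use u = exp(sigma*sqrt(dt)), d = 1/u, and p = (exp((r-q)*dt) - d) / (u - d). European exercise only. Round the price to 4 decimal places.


dt = T/N = 0.375000
u = exp(sigma*sqrt(dt)) = 1.082863; d = 1/u = 0.923478
p = (exp((r-q)*dt) - d) / (u - d) = 0.423895
Discount per step: exp(-r*dt) = 0.996631
Stock lattice S(k, i) with i counting down-moves:
  k=0: S(0,0) = 56.7600
  k=1: S(1,0) = 61.4633; S(1,1) = 52.4166
  k=2: S(2,0) = 66.5563; S(2,1) = 56.7600; S(2,2) = 48.4056
  k=3: S(3,0) = 72.0714; S(3,1) = 61.4633; S(3,2) = 52.4166; S(3,3) = 44.7015
  k=4: S(4,0) = 78.0434; S(4,1) = 66.5563; S(4,2) = 56.7600; S(4,3) = 48.4056; S(4,4) = 41.2808
Terminal payoffs V(N, i) = max(K - S_T, 0):
  V(4,0) = 0.000000; V(4,1) = 0.000000; V(4,2) = 0.000000; V(4,3) = 3.184424; V(4,4) = 10.309172
Backward induction: V(k, i) = exp(-r*dt) * [p * V(k+1, i) + (1-p) * V(k+1, i+1)].
  V(3,0) = exp(-r*dt) * [p*0.000000 + (1-p)*0.000000] = 0.000000
  V(3,1) = exp(-r*dt) * [p*0.000000 + (1-p)*0.000000] = 0.000000
  V(3,2) = exp(-r*dt) * [p*0.000000 + (1-p)*3.184424] = 1.828382
  V(3,3) = exp(-r*dt) * [p*3.184424 + (1-p)*10.309172] = 7.264470
  V(2,0) = exp(-r*dt) * [p*0.000000 + (1-p)*0.000000] = 0.000000
  V(2,1) = exp(-r*dt) * [p*0.000000 + (1-p)*1.828382] = 1.049792
  V(2,2) = exp(-r*dt) * [p*1.828382 + (1-p)*7.264470] = 4.943429
  V(1,0) = exp(-r*dt) * [p*0.000000 + (1-p)*1.049792] = 0.602753
  V(1,1) = exp(-r*dt) * [p*1.049792 + (1-p)*4.943429] = 3.281842
  V(0,0) = exp(-r*dt) * [p*0.602753 + (1-p)*3.281842] = 2.138959

Answer: Price = V(0,0) = 2.1390


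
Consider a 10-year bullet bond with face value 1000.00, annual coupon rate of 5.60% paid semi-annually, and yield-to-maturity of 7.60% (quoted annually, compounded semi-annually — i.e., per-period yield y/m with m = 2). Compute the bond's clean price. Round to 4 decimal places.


Coupon per period c = face * coupon_rate / m = 28.000000
Periods per year m = 2; per-period yield y/m = 0.038000
Number of cashflows N = 20
Cashflows (t years, CF_t, discount factor 1/(1+y/m)^(m*t), PV):
  t = 0.5000: CF_t = 28.000000, DF = 0.963391, PV = 26.974952
  t = 1.0000: CF_t = 28.000000, DF = 0.928122, PV = 25.987430
  t = 1.5000: CF_t = 28.000000, DF = 0.894145, PV = 25.036059
  t = 2.0000: CF_t = 28.000000, DF = 0.861411, PV = 24.119518
  t = 2.5000: CF_t = 28.000000, DF = 0.829876, PV = 23.236529
  t = 3.0000: CF_t = 28.000000, DF = 0.799495, PV = 22.385867
  t = 3.5000: CF_t = 28.000000, DF = 0.770227, PV = 21.566345
  t = 4.0000: CF_t = 28.000000, DF = 0.742030, PV = 20.776826
  t = 4.5000: CF_t = 28.000000, DF = 0.714865, PV = 20.016210
  t = 5.0000: CF_t = 28.000000, DF = 0.688694, PV = 19.283439
  t = 5.5000: CF_t = 28.000000, DF = 0.663482, PV = 18.577495
  t = 6.0000: CF_t = 28.000000, DF = 0.639193, PV = 17.897394
  t = 6.5000: CF_t = 28.000000, DF = 0.615793, PV = 17.242190
  t = 7.0000: CF_t = 28.000000, DF = 0.593249, PV = 16.610973
  t = 7.5000: CF_t = 28.000000, DF = 0.571531, PV = 16.002865
  t = 8.0000: CF_t = 28.000000, DF = 0.550608, PV = 15.417018
  t = 8.5000: CF_t = 28.000000, DF = 0.530451, PV = 14.852618
  t = 9.0000: CF_t = 28.000000, DF = 0.511031, PV = 14.308881
  t = 9.5000: CF_t = 28.000000, DF = 0.492323, PV = 13.785049
  t = 10.0000: CF_t = 1028.000000, DF = 0.474300, PV = 487.580181
Price P = sum_t PV_t = 861.657839

Answer: Price = 861.6578


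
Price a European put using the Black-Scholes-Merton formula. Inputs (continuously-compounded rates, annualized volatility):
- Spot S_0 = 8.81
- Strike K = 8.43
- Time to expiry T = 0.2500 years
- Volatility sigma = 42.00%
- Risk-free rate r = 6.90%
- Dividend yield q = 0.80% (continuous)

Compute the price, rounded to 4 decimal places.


d1 = (ln(S/K) + (r - q + 0.5*sigma^2) * T) / (sigma * sqrt(T)) = 0.38757461
d2 = d1 - sigma * sqrt(T) = 0.17757461
exp(-rT) = 0.98289793; exp(-qT) = 0.99800200
P = K * exp(-rT) * N(-d2) - S_0 * exp(-qT) * N(-d1)
N(-d1) = 0.34916543; N(-d2) = 0.42952853
P = 8.4300 * 0.98289793 * 0.42952853 - 8.8100 * 0.99800200 * 0.34916543 = 0.4890

Answer: Price = 0.4890


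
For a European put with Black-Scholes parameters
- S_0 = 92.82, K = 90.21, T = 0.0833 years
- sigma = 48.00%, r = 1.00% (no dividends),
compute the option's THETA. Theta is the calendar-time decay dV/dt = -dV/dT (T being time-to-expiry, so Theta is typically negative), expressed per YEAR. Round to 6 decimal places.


Answer: Theta = -29.199269

Derivation:
d1 = 0.2811609258; d2 = 0.1426245768
phi(d1) = 0.3834813592; exp(-qT) = 1.0000000000; exp(-rT) = 0.9991673468
Theta = -S*exp(-qT)*phi(d1)*sigma/(2*sqrt(T)) + r*K*exp(-rT)*N(-d2) - q*S*exp(-qT)*N(-d1)
N(-d1) = 0.3892934865; N(-d2) = 0.4432933432; sqrt(T) = 0.2886173938
Term 1 = -92.8200 * 1.0000000000 * 0.3834813592 * 0.4800 / (2 * 0.2886173938) = -29.5988312768
Term 2 = 0.0100 * 90.2100 * 0.9991673468 * 0.4432933432 = 0.3995619511
Term 3 = 0 (no dividend yield, q = 0)
Theta = -29.5988312768 + (0.3995619511) + (0.0000000000) = -29.199269


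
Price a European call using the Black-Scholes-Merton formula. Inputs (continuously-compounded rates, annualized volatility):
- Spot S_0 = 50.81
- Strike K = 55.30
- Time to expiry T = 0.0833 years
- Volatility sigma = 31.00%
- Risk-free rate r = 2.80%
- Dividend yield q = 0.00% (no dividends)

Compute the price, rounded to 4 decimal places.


d1 = (ln(S/K) + (r - q + 0.5*sigma^2) * T) / (sigma * sqrt(T)) = -0.87564031
d2 = d1 - sigma * sqrt(T) = -0.96511171
exp(-rT) = 0.99767032; exp(-qT) = 1.00000000
C = S_0 * exp(-qT) * N(d1) - K * exp(-rT) * N(d2)
N(d1) = 0.19061280; N(d2) = 0.16724443
C = 50.8100 * 1.00000000 * 0.19061280 - 55.3000 * 0.99767032 * 0.16724443 = 0.4580

Answer: Price = 0.4580


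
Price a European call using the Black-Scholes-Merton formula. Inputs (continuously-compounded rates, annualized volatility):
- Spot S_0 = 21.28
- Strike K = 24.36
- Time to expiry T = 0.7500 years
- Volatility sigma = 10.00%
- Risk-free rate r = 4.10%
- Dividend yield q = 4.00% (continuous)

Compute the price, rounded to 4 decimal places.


d1 = (ln(S/K) + (r - q + 0.5*sigma^2) * T) / (sigma * sqrt(T)) = -1.50890237
d2 = d1 - sigma * sqrt(T) = -1.59550491
exp(-rT) = 0.96971797; exp(-qT) = 0.97044553
C = S_0 * exp(-qT) * N(d1) - K * exp(-rT) * N(d2)
N(d1) = 0.06566187; N(d2) = 0.05529969
C = 21.2800 * 0.97044553 * 0.06566187 - 24.3600 * 0.96971797 * 0.05529969 = 0.0497

Answer: Price = 0.0497


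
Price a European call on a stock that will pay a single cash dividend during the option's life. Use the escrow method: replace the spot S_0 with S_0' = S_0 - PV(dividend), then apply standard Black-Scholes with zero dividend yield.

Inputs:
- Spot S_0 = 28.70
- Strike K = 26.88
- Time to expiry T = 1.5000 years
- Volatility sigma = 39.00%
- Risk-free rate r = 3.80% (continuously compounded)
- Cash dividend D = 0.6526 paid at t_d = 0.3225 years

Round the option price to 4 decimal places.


PV(D) = D * exp(-r * t_d) = 0.6526 * 0.98781979 = 0.64465119
S_0' = S_0 - PV(D) = 28.7000 - 0.64465119 = 28.05534881
d1 = (ln(S_0'/K) + (r + sigma^2/2)*T) / (sigma*sqrt(T)) = 0.44775790
d2 = d1 - sigma*sqrt(T) = -0.02989260
exp(-rT) = 0.94459407
N(d1) = 0.67283604; N(d2) = 0.48807636
C = S_0' * N(d1) - K * exp(-rT) * N(d2) = 28.05534881 * 0.67283604 - 26.8800 * 0.94459407 * 0.48807636 = 6.4841

Answer: Price = 6.4841


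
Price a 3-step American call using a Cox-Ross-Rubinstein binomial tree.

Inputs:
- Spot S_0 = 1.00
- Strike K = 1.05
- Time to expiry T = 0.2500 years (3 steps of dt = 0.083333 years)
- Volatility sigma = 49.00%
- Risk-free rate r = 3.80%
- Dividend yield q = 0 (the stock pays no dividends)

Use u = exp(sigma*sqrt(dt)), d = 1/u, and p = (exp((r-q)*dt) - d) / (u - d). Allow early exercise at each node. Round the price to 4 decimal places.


dt = T/N = 0.083333
u = exp(sigma*sqrt(dt)) = 1.151944; d = 1/u = 0.868098
p = (exp((r-q)*dt) - d) / (u - d) = 0.475870
Discount per step: exp(-r*dt) = 0.996838
Stock lattice S(k, i) with i counting down-moves:
  k=0: S(0,0) = 1.0000
  k=1: S(1,0) = 1.1519; S(1,1) = 0.8681
  k=2: S(2,0) = 1.3270; S(2,1) = 1.0000; S(2,2) = 0.7536
  k=3: S(3,0) = 1.5286; S(3,1) = 1.1519; S(3,2) = 0.8681; S(3,3) = 0.6542
Terminal payoffs V(N, i) = max(S_T - K, 0):
  V(3,0) = 0.478600; V(3,1) = 0.101944; V(3,2) = 0.000000; V(3,3) = 0.000000
Backward induction: V(k, i) = exp(-r*dt) * [p * V(k+1, i) + (1-p) * V(k+1, i+1)]; then take max(V_cont, immediate exercise) for American.
  V(2,0) = exp(-r*dt) * [p*0.478600 + (1-p)*0.101944] = 0.280294; exercise = 0.276975; V(2,0) = max -> 0.280294
  V(2,1) = exp(-r*dt) * [p*0.101944 + (1-p)*0.000000] = 0.048359; exercise = 0.000000; V(2,1) = max -> 0.048359
  V(2,2) = exp(-r*dt) * [p*0.000000 + (1-p)*0.000000] = 0.000000; exercise = 0.000000; V(2,2) = max -> 0.000000
  V(1,0) = exp(-r*dt) * [p*0.280294 + (1-p)*0.048359] = 0.158228; exercise = 0.101944; V(1,0) = max -> 0.158228
  V(1,1) = exp(-r*dt) * [p*0.048359 + (1-p)*0.000000] = 0.022940; exercise = 0.000000; V(1,1) = max -> 0.022940
  V(0,0) = exp(-r*dt) * [p*0.158228 + (1-p)*0.022940] = 0.087043; exercise = 0.000000; V(0,0) = max -> 0.087043

Answer: Price = V(0,0) = 0.0870


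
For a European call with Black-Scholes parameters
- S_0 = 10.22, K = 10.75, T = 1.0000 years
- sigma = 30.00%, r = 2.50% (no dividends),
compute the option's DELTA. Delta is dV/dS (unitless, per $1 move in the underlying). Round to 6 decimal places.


Answer: Delta = 0.525834

Derivation:
d1 = 0.0648027673; d2 = -0.2351972327
phi(d1) = 0.3981055004; exp(-qT) = 1.0000000000; exp(-rT) = 0.9753099120
N(d1) = 0.5258344810
Delta = exp(-qT) * N(d1) = 1.0000000000 * 0.5258344810 = 0.525834


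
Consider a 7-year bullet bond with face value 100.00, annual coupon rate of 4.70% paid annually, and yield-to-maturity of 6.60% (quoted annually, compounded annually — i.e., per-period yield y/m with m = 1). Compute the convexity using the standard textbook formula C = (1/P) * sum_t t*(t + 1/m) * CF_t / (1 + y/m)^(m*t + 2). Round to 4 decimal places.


Coupon per period c = face * coupon_rate / m = 4.700000
Periods per year m = 1; per-period yield y/m = 0.066000
Number of cashflows N = 7
Cashflows (t years, CF_t, discount factor 1/(1+y/m)^(m*t), PV):
  t = 1.0000: CF_t = 4.700000, DF = 0.938086, PV = 4.409006
  t = 2.0000: CF_t = 4.700000, DF = 0.880006, PV = 4.136028
  t = 3.0000: CF_t = 4.700000, DF = 0.825521, PV = 3.879951
  t = 4.0000: CF_t = 4.700000, DF = 0.774410, PV = 3.639729
  t = 5.0000: CF_t = 4.700000, DF = 0.726464, PV = 3.414380
  t = 6.0000: CF_t = 4.700000, DF = 0.681486, PV = 3.202983
  t = 7.0000: CF_t = 104.700000, DF = 0.639292, PV = 66.933918
Price P = sum_t PV_t = 89.615994
Convexity numerator sum_t t*(t + 1/m) * CF_t / (1+y/m)^(m*t + 2):
  t = 1.0000: term = 7.759902
  t = 2.0000: term = 21.838374
  t = 3.0000: term = 40.972558
  t = 4.0000: term = 64.059659
  t = 5.0000: term = 90.140234
  t = 6.0000: term = 118.383046
  t = 7.0000: term = 3298.525657
Convexity = (1/P) * sum = 3641.679430 / 89.615994 = 40.636490

Answer: Convexity = 40.6365


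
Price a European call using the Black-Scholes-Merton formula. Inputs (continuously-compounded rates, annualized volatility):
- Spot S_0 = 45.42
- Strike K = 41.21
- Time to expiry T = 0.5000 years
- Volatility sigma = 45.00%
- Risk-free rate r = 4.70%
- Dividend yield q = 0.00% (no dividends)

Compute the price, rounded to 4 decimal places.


d1 = (ln(S/K) + (r - q + 0.5*sigma^2) * T) / (sigma * sqrt(T)) = 0.53864752
d2 = d1 - sigma * sqrt(T) = 0.22044947
exp(-rT) = 0.97677397; exp(-qT) = 1.00000000
C = S_0 * exp(-qT) * N(d1) - K * exp(-rT) * N(d2)
N(d1) = 0.70493495; N(d2) = 0.58723944
C = 45.4200 * 1.00000000 * 0.70493495 - 41.2100 * 0.97677397 * 0.58723944 = 8.3801

Answer: Price = 8.3801


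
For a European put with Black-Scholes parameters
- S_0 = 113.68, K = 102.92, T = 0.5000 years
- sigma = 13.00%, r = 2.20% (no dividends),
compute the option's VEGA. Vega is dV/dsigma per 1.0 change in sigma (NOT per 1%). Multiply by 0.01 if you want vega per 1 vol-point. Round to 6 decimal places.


d1 = 1.2473417619; d2 = 1.1554178803
phi(d1) = 0.1832563533; exp(-qT) = 1.0000000000; exp(-rT) = 0.9890602788
Vega = S * exp(-qT) * phi(d1) * sqrt(T) = 113.6800 * 1.0000000000 * 0.1832563533 * 0.7071067812 = 14.730860

Answer: Vega = 14.730860


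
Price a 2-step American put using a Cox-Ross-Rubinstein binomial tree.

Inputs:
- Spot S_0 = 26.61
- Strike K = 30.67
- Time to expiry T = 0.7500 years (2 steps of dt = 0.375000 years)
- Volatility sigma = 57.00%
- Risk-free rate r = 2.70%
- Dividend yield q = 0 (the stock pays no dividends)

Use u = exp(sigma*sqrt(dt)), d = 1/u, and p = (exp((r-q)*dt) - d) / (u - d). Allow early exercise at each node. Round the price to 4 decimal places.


dt = T/N = 0.375000
u = exp(sigma*sqrt(dt)) = 1.417723; d = 1/u = 0.705356
p = (exp((r-q)*dt) - d) / (u - d) = 0.427898
Discount per step: exp(-r*dt) = 0.989926
Stock lattice S(k, i) with i counting down-moves:
  k=0: S(0,0) = 26.6100
  k=1: S(1,0) = 37.7256; S(1,1) = 18.7695
  k=2: S(2,0) = 53.4845; S(2,1) = 26.6100; S(2,2) = 13.2392
Terminal payoffs V(N, i) = max(K - S_T, 0):
  V(2,0) = 0.000000; V(2,1) = 4.060000; V(2,2) = 17.430795
Backward induction: V(k, i) = exp(-r*dt) * [p * V(k+1, i) + (1-p) * V(k+1, i+1)]; then take max(V_cont, immediate exercise) for American.
  V(1,0) = exp(-r*dt) * [p*0.000000 + (1-p)*4.060000] = 2.299337; exercise = 0.000000; V(1,0) = max -> 2.299337
  V(1,1) = exp(-r*dt) * [p*4.060000 + (1-p)*17.430795] = 11.591503; exercise = 11.900470; V(1,1) = max -> 11.900470
  V(0,0) = exp(-r*dt) * [p*2.299337 + (1-p)*11.900470] = 7.713670; exercise = 4.060000; V(0,0) = max -> 7.713670

Answer: Price = V(0,0) = 7.7137


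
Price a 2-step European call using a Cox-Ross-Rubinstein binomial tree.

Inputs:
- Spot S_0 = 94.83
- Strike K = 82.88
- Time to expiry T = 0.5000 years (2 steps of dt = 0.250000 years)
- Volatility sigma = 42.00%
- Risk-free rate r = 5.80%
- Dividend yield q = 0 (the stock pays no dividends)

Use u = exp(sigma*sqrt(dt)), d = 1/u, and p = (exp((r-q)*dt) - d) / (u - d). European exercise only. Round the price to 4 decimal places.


dt = T/N = 0.250000
u = exp(sigma*sqrt(dt)) = 1.233678; d = 1/u = 0.810584
p = (exp((r-q)*dt) - d) / (u - d) = 0.482213
Discount per step: exp(-r*dt) = 0.985605
Stock lattice S(k, i) with i counting down-moves:
  k=0: S(0,0) = 94.8300
  k=1: S(1,0) = 116.9897; S(1,1) = 76.8677
  k=2: S(2,0) = 144.3276; S(2,1) = 94.8300; S(2,2) = 62.3077
Terminal payoffs V(N, i) = max(S_T - K, 0):
  V(2,0) = 61.447614; V(2,1) = 11.950000; V(2,2) = 0.000000
Backward induction: V(k, i) = exp(-r*dt) * [p * V(k+1, i) + (1-p) * V(k+1, i+1)].
  V(1,0) = exp(-r*dt) * [p*61.447614 + (1-p)*11.950000] = 35.302780
  V(1,1) = exp(-r*dt) * [p*11.950000 + (1-p)*0.000000] = 5.679494
  V(0,0) = exp(-r*dt) * [p*35.302780 + (1-p)*5.679494] = 19.676838

Answer: Price = V(0,0) = 19.6768


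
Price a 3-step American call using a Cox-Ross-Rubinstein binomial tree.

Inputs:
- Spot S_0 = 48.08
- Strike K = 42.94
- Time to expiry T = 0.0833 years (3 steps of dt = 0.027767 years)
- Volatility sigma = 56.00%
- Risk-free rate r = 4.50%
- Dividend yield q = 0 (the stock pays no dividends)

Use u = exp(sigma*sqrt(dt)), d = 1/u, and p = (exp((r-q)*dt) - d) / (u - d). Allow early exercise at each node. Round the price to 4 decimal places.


dt = T/N = 0.027767
u = exp(sigma*sqrt(dt)) = 1.097807; d = 1/u = 0.910907
p = (exp((r-q)*dt) - d) / (u - d) = 0.483378
Discount per step: exp(-r*dt) = 0.998751
Stock lattice S(k, i) with i counting down-moves:
  k=0: S(0,0) = 48.0800
  k=1: S(1,0) = 52.7826; S(1,1) = 43.7964
  k=2: S(2,0) = 57.9451; S(2,1) = 48.0800; S(2,2) = 39.8944
  k=3: S(3,0) = 63.6125; S(3,1) = 52.7826; S(3,2) = 43.7964; S(3,3) = 36.3401
Terminal payoffs V(N, i) = max(S_T - K, 0):
  V(3,0) = 20.672519; V(3,1) = 9.842566; V(3,2) = 0.856400; V(3,3) = 0.000000
Backward induction: V(k, i) = exp(-r*dt) * [p * V(k+1, i) + (1-p) * V(k+1, i+1)]; then take max(V_cont, immediate exercise) for American.
  V(2,0) = exp(-r*dt) * [p*20.672519 + (1-p)*9.842566] = 15.058697; exercise = 15.005077; V(2,0) = max -> 15.058697
  V(2,1) = exp(-r*dt) * [p*9.842566 + (1-p)*0.856400] = 5.193620; exercise = 5.140000; V(2,1) = max -> 5.193620
  V(2,2) = exp(-r*dt) * [p*0.856400 + (1-p)*0.000000] = 0.413448; exercise = 0.000000; V(2,2) = max -> 0.413448
  V(1,0) = exp(-r*dt) * [p*15.058697 + (1-p)*5.193620] = 9.949740; exercise = 9.842566; V(1,0) = max -> 9.949740
  V(1,1) = exp(-r*dt) * [p*5.193620 + (1-p)*0.413448] = 2.720675; exercise = 0.856400; V(1,1) = max -> 2.720675
  V(0,0) = exp(-r*dt) * [p*9.949740 + (1-p)*2.720675] = 6.207284; exercise = 5.140000; V(0,0) = max -> 6.207284

Answer: Price = V(0,0) = 6.2073


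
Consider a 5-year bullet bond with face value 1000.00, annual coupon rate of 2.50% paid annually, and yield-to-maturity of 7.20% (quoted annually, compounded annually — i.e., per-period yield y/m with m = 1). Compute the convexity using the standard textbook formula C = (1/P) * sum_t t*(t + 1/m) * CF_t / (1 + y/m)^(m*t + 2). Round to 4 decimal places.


Answer: Convexity = 24.2434

Derivation:
Coupon per period c = face * coupon_rate / m = 25.000000
Periods per year m = 1; per-period yield y/m = 0.072000
Number of cashflows N = 5
Cashflows (t years, CF_t, discount factor 1/(1+y/m)^(m*t), PV):
  t = 1.0000: CF_t = 25.000000, DF = 0.932836, PV = 23.320896
  t = 2.0000: CF_t = 25.000000, DF = 0.870183, PV = 21.754567
  t = 3.0000: CF_t = 25.000000, DF = 0.811738, PV = 20.293439
  t = 4.0000: CF_t = 25.000000, DF = 0.757218, PV = 18.930447
  t = 5.0000: CF_t = 1025.000000, DF = 0.706360, PV = 724.018959
Price P = sum_t PV_t = 808.318307
Convexity numerator sum_t t*(t + 1/m) * CF_t / (1+y/m)^(m*t + 2):
  t = 1.0000: term = 40.586878
  t = 2.0000: term = 113.582682
  t = 3.0000: term = 211.907988
  t = 4.0000: term = 329.458937
  t = 5.0000: term = 18900.862496
Convexity = (1/P) * sum = 19596.398980 / 808.318307 = 24.243418


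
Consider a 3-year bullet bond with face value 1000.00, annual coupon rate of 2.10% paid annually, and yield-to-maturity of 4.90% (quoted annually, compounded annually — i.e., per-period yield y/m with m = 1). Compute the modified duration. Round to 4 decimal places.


Coupon per period c = face * coupon_rate / m = 21.000000
Periods per year m = 1; per-period yield y/m = 0.049000
Number of cashflows N = 3
Cashflows (t years, CF_t, discount factor 1/(1+y/m)^(m*t), PV):
  t = 1.0000: CF_t = 21.000000, DF = 0.953289, PV = 20.019066
  t = 2.0000: CF_t = 21.000000, DF = 0.908760, PV = 19.083952
  t = 3.0000: CF_t = 1021.000000, DF = 0.866310, PV = 884.502933
Price P = sum_t PV_t = 923.605951
First compute Macaulay numerator sum_t t * PV_t:
  t * PV_t at t = 1.0000: 20.019066
  t * PV_t at t = 2.0000: 38.167904
  t * PV_t at t = 3.0000: 2653.508800
Macaulay duration D = 2711.695770 / 923.605951 = 2.935988
Modified duration = D / (1 + y/m) = 2.935988 / (1 + 0.049000) = 2.798844

Answer: Modified duration = 2.7988


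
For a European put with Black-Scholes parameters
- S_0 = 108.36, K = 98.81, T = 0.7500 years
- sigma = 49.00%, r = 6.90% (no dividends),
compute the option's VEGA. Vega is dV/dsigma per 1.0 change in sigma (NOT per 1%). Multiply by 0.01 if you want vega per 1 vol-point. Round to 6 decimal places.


d1 = 0.5515408340; d2 = 0.1271883862
phi(d1) = 0.3426529406; exp(-qT) = 1.0000000000; exp(-rT) = 0.9495662287
Vega = S * exp(-qT) * phi(d1) * sqrt(T) = 108.3600 * 1.0000000000 * 0.3426529406 * 0.8660254038 = 32.155413

Answer: Vega = 32.155413


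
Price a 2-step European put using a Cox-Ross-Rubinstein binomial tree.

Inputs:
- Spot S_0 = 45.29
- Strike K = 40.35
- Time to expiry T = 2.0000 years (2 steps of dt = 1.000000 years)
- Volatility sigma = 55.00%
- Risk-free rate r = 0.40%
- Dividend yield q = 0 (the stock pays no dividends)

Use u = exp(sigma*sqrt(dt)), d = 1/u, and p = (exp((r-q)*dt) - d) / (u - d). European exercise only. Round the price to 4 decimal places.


Answer: Price = V(0,0) = 9.9726

Derivation:
dt = T/N = 1.000000
u = exp(sigma*sqrt(dt)) = 1.733253; d = 1/u = 0.576950
p = (exp((r-q)*dt) - d) / (u - d) = 0.369331
Discount per step: exp(-r*dt) = 0.996008
Stock lattice S(k, i) with i counting down-moves:
  k=0: S(0,0) = 45.2900
  k=1: S(1,0) = 78.4990; S(1,1) = 26.1301
  k=2: S(2,0) = 136.0587; S(2,1) = 45.2900; S(2,2) = 15.0757
Terminal payoffs V(N, i) = max(K - S_T, 0):
  V(2,0) = 0.000000; V(2,1) = 0.000000; V(2,2) = 25.274269
Backward induction: V(k, i) = exp(-r*dt) * [p * V(k+1, i) + (1-p) * V(k+1, i+1)].
  V(1,0) = exp(-r*dt) * [p*0.000000 + (1-p)*0.000000] = 0.000000
  V(1,1) = exp(-r*dt) * [p*0.000000 + (1-p)*25.274269] = 15.876075
  V(0,0) = exp(-r*dt) * [p*0.000000 + (1-p)*15.876075] = 9.972584


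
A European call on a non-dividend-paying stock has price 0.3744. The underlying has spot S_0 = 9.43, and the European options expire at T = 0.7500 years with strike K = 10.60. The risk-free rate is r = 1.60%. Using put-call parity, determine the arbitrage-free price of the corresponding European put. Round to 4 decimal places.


Answer: Put price = 1.4180

Derivation:
Put-call parity: C - P = S_0 * exp(-qT) - K * exp(-rT).
S_0 * exp(-qT) = 9.4300 * 1.00000000 = 9.43000000
K * exp(-rT) = 10.6000 * 0.98807171 = 10.47356016
P = C - S*exp(-qT) + K*exp(-rT)
P = 0.3744 - 9.43000000 + 10.47356016 = 1.4180


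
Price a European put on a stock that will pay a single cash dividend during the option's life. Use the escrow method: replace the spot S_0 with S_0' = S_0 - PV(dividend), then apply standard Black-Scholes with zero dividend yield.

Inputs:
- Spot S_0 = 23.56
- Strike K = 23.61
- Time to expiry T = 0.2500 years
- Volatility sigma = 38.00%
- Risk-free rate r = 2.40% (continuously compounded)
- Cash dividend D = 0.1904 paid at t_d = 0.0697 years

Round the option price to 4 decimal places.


Answer: Price = 1.8224

Derivation:
PV(D) = D * exp(-r * t_d) = 0.1904 * 0.99832860 = 0.19008177
S_0' = S_0 - PV(D) = 23.5600 - 0.19008177 = 23.36991823
d1 = (ln(S_0'/K) + (r + sigma^2/2)*T) / (sigma*sqrt(T)) = 0.07278578
d2 = d1 - sigma*sqrt(T) = -0.11721422
exp(-rT) = 0.99401796
N(-d1) = 0.47098829; N(-d2) = 0.54665485
P = K * exp(-rT) * N(-d2) - S_0' * N(-d1) = 23.6100 * 0.99401796 * 0.54665485 - 23.36991823 * 0.47098829 = 1.8224


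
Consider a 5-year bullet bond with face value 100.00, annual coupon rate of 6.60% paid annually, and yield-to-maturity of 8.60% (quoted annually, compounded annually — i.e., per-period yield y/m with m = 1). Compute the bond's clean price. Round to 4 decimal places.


Coupon per period c = face * coupon_rate / m = 6.600000
Periods per year m = 1; per-period yield y/m = 0.086000
Number of cashflows N = 5
Cashflows (t years, CF_t, discount factor 1/(1+y/m)^(m*t), PV):
  t = 1.0000: CF_t = 6.600000, DF = 0.920810, PV = 6.077348
  t = 2.0000: CF_t = 6.600000, DF = 0.847892, PV = 5.596085
  t = 3.0000: CF_t = 6.600000, DF = 0.780747, PV = 5.152933
  t = 4.0000: CF_t = 6.600000, DF = 0.718920, PV = 4.744873
  t = 5.0000: CF_t = 106.600000, DF = 0.661989, PV = 70.568044
Price P = sum_t PV_t = 92.139283

Answer: Price = 92.1393


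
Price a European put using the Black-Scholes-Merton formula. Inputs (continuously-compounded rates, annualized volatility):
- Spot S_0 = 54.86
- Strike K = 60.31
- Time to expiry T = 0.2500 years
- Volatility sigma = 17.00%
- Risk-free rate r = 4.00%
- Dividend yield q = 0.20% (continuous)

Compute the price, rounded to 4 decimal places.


Answer: Price = 5.2804

Derivation:
d1 = (ln(S/K) + (r - q + 0.5*sigma^2) * T) / (sigma * sqrt(T)) = -0.96001108
d2 = d1 - sigma * sqrt(T) = -1.04501108
exp(-rT) = 0.99004983; exp(-qT) = 0.99950012
P = K * exp(-rT) * N(-d2) - S_0 * exp(-qT) * N(-d1)
N(-d1) = 0.83147518; N(-d2) = 0.85199108
P = 60.3100 * 0.99004983 * 0.85199108 - 54.8600 * 0.99950012 * 0.83147518 = 5.2804


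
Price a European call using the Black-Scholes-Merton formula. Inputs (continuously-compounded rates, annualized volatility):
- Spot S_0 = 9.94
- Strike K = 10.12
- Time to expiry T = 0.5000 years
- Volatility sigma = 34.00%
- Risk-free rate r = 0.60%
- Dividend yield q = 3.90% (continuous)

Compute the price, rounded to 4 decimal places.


d1 = (ln(S/K) + (r - q + 0.5*sigma^2) * T) / (sigma * sqrt(T)) = -0.02307099
d2 = d1 - sigma * sqrt(T) = -0.26348730
exp(-rT) = 0.99700450; exp(-qT) = 0.98068890
C = S_0 * exp(-qT) * N(d1) - K * exp(-rT) * N(d2)
N(d1) = 0.49079682; N(d2) = 0.39608751
C = 9.9400 * 0.98068890 * 0.49079682 - 10.1200 * 0.99700450 * 0.39608751 = 0.7879

Answer: Price = 0.7879


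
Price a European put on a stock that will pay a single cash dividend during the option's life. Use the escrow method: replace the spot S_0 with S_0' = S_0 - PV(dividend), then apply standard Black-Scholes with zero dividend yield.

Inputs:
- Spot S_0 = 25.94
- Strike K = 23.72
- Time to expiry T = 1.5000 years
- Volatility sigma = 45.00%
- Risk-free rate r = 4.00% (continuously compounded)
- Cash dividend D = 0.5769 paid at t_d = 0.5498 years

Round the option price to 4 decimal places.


PV(D) = D * exp(-r * t_d) = 0.5769 * 0.97824806 = 0.56435131
S_0' = S_0 - PV(D) = 25.9400 - 0.56435131 = 25.37564869
d1 = (ln(S_0'/K) + (r + sigma^2/2)*T) / (sigma*sqrt(T)) = 0.50685645
d2 = d1 - sigma*sqrt(T) = -0.04427874
exp(-rT) = 0.94176453
N(-d1) = 0.30612777; N(-d2) = 0.51765889
P = K * exp(-rT) * N(-d2) - S_0' * N(-d1) = 23.7200 * 0.94176453 * 0.51765889 - 25.37564869 * 0.30612777 = 3.7956

Answer: Price = 3.7956


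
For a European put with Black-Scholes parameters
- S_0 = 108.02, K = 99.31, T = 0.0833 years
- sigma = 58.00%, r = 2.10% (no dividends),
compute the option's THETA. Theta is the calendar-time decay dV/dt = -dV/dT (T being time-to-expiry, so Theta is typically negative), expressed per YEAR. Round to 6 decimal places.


Answer: Theta = -35.550778

Derivation:
d1 = 0.5963657363; d2 = 0.4289676479
phi(d1) = 0.3339498059; exp(-qT) = 1.0000000000; exp(-rT) = 0.9982522291
Theta = -S*exp(-qT)*phi(d1)*sigma/(2*sqrt(T)) + r*K*exp(-rT)*N(-d2) - q*S*exp(-qT)*N(-d1)
N(-d1) = 0.2754654625; N(-d2) = 0.3339733844; sqrt(T) = 0.2886173938
Term 1 = -108.0200 * 1.0000000000 * 0.3339498059 * 0.5800 / (2 * 0.2886173938) = -36.2460650480
Term 2 = 0.0210 * 99.3100 * 0.9982522291 * 0.3339733844 = 0.6952875020
Term 3 = 0 (no dividend yield, q = 0)
Theta = -36.2460650480 + (0.6952875020) + (0.0000000000) = -35.550778


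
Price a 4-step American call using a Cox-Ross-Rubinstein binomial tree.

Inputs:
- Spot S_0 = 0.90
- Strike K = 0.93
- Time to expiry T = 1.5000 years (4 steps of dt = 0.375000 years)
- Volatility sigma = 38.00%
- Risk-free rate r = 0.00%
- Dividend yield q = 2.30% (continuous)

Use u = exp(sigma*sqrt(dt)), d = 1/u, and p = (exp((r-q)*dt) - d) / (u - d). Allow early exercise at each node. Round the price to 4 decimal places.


Answer: Price = V(0,0) = 0.1346

Derivation:
dt = T/N = 0.375000
u = exp(sigma*sqrt(dt)) = 1.262005; d = 1/u = 0.792390
p = (exp((r-q)*dt) - d) / (u - d) = 0.423799
Discount per step: exp(-r*dt) = 1.000000
Stock lattice S(k, i) with i counting down-moves:
  k=0: S(0,0) = 0.9000
  k=1: S(1,0) = 1.1358; S(1,1) = 0.7132
  k=2: S(2,0) = 1.4334; S(2,1) = 0.9000; S(2,2) = 0.5651
  k=3: S(3,0) = 1.8089; S(3,1) = 1.1358; S(3,2) = 0.7132; S(3,3) = 0.4478
  k=4: S(4,0) = 2.2829; S(4,1) = 1.4334; S(4,2) = 0.9000; S(4,3) = 0.5651; S(4,4) = 0.3548
Terminal payoffs V(N, i) = max(S_T - K, 0):
  V(4,0) = 1.352898; V(4,1) = 0.503390; V(4,2) = 0.000000; V(4,3) = 0.000000; V(4,4) = 0.000000
Backward induction: V(k, i) = exp(-r*dt) * [p * V(k+1, i) + (1-p) * V(k+1, i+1)]; then take max(V_cont, immediate exercise) for American.
  V(3,0) = exp(-r*dt) * [p*1.352898 + (1-p)*0.503390] = 0.863410; exercise = 0.878945; V(3,0) = max -> 0.878945
  V(3,1) = exp(-r*dt) * [p*0.503390 + (1-p)*0.000000] = 0.213336; exercise = 0.205804; V(3,1) = max -> 0.213336
  V(3,2) = exp(-r*dt) * [p*0.000000 + (1-p)*0.000000] = 0.000000; exercise = 0.000000; V(3,2) = max -> 0.000000
  V(3,3) = exp(-r*dt) * [p*0.000000 + (1-p)*0.000000] = 0.000000; exercise = 0.000000; V(3,3) = max -> 0.000000
  V(2,0) = exp(-r*dt) * [p*0.878945 + (1-p)*0.213336] = 0.495420; exercise = 0.503390; V(2,0) = max -> 0.503390
  V(2,1) = exp(-r*dt) * [p*0.213336 + (1-p)*0.000000] = 0.090412; exercise = 0.000000; V(2,1) = max -> 0.090412
  V(2,2) = exp(-r*dt) * [p*0.000000 + (1-p)*0.000000] = 0.000000; exercise = 0.000000; V(2,2) = max -> 0.000000
  V(1,0) = exp(-r*dt) * [p*0.503390 + (1-p)*0.090412] = 0.265431; exercise = 0.205804; V(1,0) = max -> 0.265431
  V(1,1) = exp(-r*dt) * [p*0.090412 + (1-p)*0.000000] = 0.038316; exercise = 0.000000; V(1,1) = max -> 0.038316
  V(0,0) = exp(-r*dt) * [p*0.265431 + (1-p)*0.038316] = 0.134567; exercise = 0.000000; V(0,0) = max -> 0.134567


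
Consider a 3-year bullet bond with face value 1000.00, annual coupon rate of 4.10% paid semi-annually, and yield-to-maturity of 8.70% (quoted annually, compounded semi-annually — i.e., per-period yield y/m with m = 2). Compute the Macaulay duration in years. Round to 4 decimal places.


Answer: Macaulay duration = 2.8417 years

Derivation:
Coupon per period c = face * coupon_rate / m = 20.500000
Periods per year m = 2; per-period yield y/m = 0.043500
Number of cashflows N = 6
Cashflows (t years, CF_t, discount factor 1/(1+y/m)^(m*t), PV):
  t = 0.5000: CF_t = 20.500000, DF = 0.958313, PV = 19.645424
  t = 1.0000: CF_t = 20.500000, DF = 0.918365, PV = 18.826472
  t = 1.5000: CF_t = 20.500000, DF = 0.880081, PV = 18.041660
  t = 2.0000: CF_t = 20.500000, DF = 0.843393, PV = 17.289564
  t = 2.5000: CF_t = 20.500000, DF = 0.808235, PV = 16.568821
  t = 3.0000: CF_t = 1020.500000, DF = 0.774543, PV = 790.420670
Price P = sum_t PV_t = 880.792611
Macaulay numerator sum_t t * PV_t:
  t * PV_t at t = 0.5000: 9.822712
  t * PV_t at t = 1.0000: 18.826472
  t * PV_t at t = 1.5000: 27.062490
  t * PV_t at t = 2.0000: 34.579128
  t * PV_t at t = 2.5000: 41.422051
  t * PV_t at t = 3.0000: 2371.262009
Macaulay duration D = (sum_t t * PV_t) / P = 2502.974864 / 880.792611 = 2.841730


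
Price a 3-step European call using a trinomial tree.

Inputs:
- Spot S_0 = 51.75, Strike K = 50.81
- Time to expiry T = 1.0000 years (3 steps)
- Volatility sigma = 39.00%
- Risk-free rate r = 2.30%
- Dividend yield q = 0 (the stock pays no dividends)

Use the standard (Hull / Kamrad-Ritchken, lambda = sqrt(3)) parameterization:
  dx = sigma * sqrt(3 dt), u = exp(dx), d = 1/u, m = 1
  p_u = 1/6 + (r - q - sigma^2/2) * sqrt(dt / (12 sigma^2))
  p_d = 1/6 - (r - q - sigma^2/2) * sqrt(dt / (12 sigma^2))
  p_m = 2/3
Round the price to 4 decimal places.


Answer: Price = V(0,0) = 8.3292

Derivation:
dt = T/N = 0.333333; dx = sigma*sqrt(3*dt) = 0.390000
u = exp(dx) = 1.476981; d = 1/u = 0.677057
p_u = 0.143996, p_m = 0.666667, p_d = 0.189338
Discount per step: exp(-r*dt) = 0.992363
Stock lattice S(k, j) with j the centered position index:
  k=0: S(0,+0) = 51.7500
  k=1: S(1,-1) = 35.0377; S(1,+0) = 51.7500; S(1,+1) = 76.4338
  k=2: S(2,-2) = 23.7225; S(2,-1) = 35.0377; S(2,+0) = 51.7500; S(2,+1) = 76.4338; S(2,+2) = 112.8912
  k=3: S(3,-3) = 16.0615; S(3,-2) = 23.7225; S(3,-1) = 35.0377; S(3,+0) = 51.7500; S(3,+1) = 76.4338; S(3,+2) = 112.8912; S(3,+3) = 166.7381
Terminal payoffs V(N, j) = max(S_T - K, 0):
  V(3,-3) = 0.000000; V(3,-2) = 0.000000; V(3,-1) = 0.000000; V(3,+0) = 0.940000; V(3,+1) = 25.623756; V(3,+2) = 62.081190; V(3,+3) = 115.928119
Backward induction: V(k, j) = exp(-r*dt) * [p_u * V(k+1, j+1) + p_m * V(k+1, j) + p_d * V(k+1, j-1)]
  V(2,-2) = exp(-r*dt) * [p_u*0.000000 + p_m*0.000000 + p_d*0.000000] = 0.000000
  V(2,-1) = exp(-r*dt) * [p_u*0.940000 + p_m*0.000000 + p_d*0.000000] = 0.134322
  V(2,+0) = exp(-r*dt) * [p_u*25.623756 + p_m*0.940000 + p_d*0.000000] = 4.283412
  V(2,+1) = exp(-r*dt) * [p_u*62.081190 + p_m*25.623756 + p_d*0.940000] = 25.999809
  V(2,+2) = exp(-r*dt) * [p_u*115.928119 + p_m*62.081190 + p_d*25.623756] = 62.451519
  V(1,-1) = exp(-r*dt) * [p_u*4.283412 + p_m*0.134322 + p_d*0.000000] = 0.700947
  V(1,+0) = exp(-r*dt) * [p_u*25.999809 + p_m*4.283412 + p_d*0.134322] = 6.574305
  V(1,+1) = exp(-r*dt) * [p_u*62.451519 + p_m*25.999809 + p_d*4.283412] = 26.929715
  V(0,+0) = exp(-r*dt) * [p_u*26.929715 + p_m*6.574305 + p_d*0.700947] = 8.329247


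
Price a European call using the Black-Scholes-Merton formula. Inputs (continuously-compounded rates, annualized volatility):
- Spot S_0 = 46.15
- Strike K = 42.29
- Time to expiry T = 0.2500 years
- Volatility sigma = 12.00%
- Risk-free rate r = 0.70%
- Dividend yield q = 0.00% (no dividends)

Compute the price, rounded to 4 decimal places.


d1 = (ln(S/K) + (r - q + 0.5*sigma^2) * T) / (sigma * sqrt(T)) = 1.51493849
d2 = d1 - sigma * sqrt(T) = 1.45493849
exp(-rT) = 0.99825153; exp(-qT) = 1.00000000
C = S_0 * exp(-qT) * N(d1) - K * exp(-rT) * N(d2)
N(d1) = 0.93510601; N(d2) = 0.92715685
C = 46.1500 * 1.00000000 * 0.93510601 - 42.2900 * 0.99825153 * 0.92715685 = 4.0142

Answer: Price = 4.0142


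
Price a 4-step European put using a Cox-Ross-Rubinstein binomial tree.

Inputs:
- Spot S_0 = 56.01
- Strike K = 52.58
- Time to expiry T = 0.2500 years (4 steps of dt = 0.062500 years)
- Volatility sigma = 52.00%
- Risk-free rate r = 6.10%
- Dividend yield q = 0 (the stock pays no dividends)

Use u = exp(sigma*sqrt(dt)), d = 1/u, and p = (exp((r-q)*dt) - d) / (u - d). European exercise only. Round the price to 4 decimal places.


Answer: Price = V(0,0) = 3.8424

Derivation:
dt = T/N = 0.062500
u = exp(sigma*sqrt(dt)) = 1.138828; d = 1/u = 0.878095
p = (exp((r-q)*dt) - d) / (u - d) = 0.482196
Discount per step: exp(-r*dt) = 0.996195
Stock lattice S(k, i) with i counting down-moves:
  k=0: S(0,0) = 56.0100
  k=1: S(1,0) = 63.7858; S(1,1) = 49.1821
  k=2: S(2,0) = 72.6411; S(2,1) = 56.0100; S(2,2) = 43.1866
  k=3: S(3,0) = 82.7257; S(3,1) = 63.7858; S(3,2) = 49.1821; S(3,3) = 37.9220
  k=4: S(4,0) = 94.2104; S(4,1) = 72.6411; S(4,2) = 56.0100; S(4,3) = 43.1866; S(4,4) = 33.2991
Terminal payoffs V(N, i) = max(K - S_T, 0):
  V(4,0) = 0.000000; V(4,1) = 0.000000; V(4,2) = 0.000000; V(4,3) = 9.393401; V(4,4) = 19.280904
Backward induction: V(k, i) = exp(-r*dt) * [p * V(k+1, i) + (1-p) * V(k+1, i+1)].
  V(3,0) = exp(-r*dt) * [p*0.000000 + (1-p)*0.000000] = 0.000000
  V(3,1) = exp(-r*dt) * [p*0.000000 + (1-p)*0.000000] = 0.000000
  V(3,2) = exp(-r*dt) * [p*0.000000 + (1-p)*9.393401] = 4.845433
  V(3,3) = exp(-r*dt) * [p*9.393401 + (1-p)*19.280904] = 14.457965
  V(2,0) = exp(-r*dt) * [p*0.000000 + (1-p)*0.000000] = 0.000000
  V(2,1) = exp(-r*dt) * [p*0.000000 + (1-p)*4.845433] = 2.499438
  V(2,2) = exp(-r*dt) * [p*4.845433 + (1-p)*14.457965] = 9.785464
  V(1,0) = exp(-r*dt) * [p*0.000000 + (1-p)*2.499438] = 1.289295
  V(1,1) = exp(-r*dt) * [p*2.499438 + (1-p)*9.785464] = 6.248305
  V(0,0) = exp(-r*dt) * [p*1.289295 + (1-p)*6.248305] = 3.842414


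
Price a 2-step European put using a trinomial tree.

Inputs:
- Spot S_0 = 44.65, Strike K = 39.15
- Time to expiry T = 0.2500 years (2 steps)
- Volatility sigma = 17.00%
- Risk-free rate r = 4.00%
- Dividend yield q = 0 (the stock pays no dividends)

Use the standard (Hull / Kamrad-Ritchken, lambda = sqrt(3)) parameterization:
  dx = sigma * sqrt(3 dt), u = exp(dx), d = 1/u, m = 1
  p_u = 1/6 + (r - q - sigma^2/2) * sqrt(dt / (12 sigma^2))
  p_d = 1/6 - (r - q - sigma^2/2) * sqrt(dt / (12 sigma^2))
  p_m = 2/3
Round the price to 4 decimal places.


dt = T/N = 0.125000; dx = sigma*sqrt(3*dt) = 0.104103
u = exp(dx) = 1.109715; d = 1/u = 0.901132
p_u = 0.182006, p_m = 0.666667, p_d = 0.151327
Discount per step: exp(-r*dt) = 0.995012
Stock lattice S(k, j) with j the centered position index:
  k=0: S(0,+0) = 44.6500
  k=1: S(1,-1) = 40.2356; S(1,+0) = 44.6500; S(1,+1) = 49.5488
  k=2: S(2,-2) = 36.2576; S(2,-1) = 40.2356; S(2,+0) = 44.6500; S(2,+1) = 49.5488; S(2,+2) = 54.9850
Terminal payoffs V(N, j) = max(K - S_T, 0):
  V(2,-2) = 2.892448; V(2,-1) = 0.000000; V(2,+0) = 0.000000; V(2,+1) = 0.000000; V(2,+2) = 0.000000
Backward induction: V(k, j) = exp(-r*dt) * [p_u * V(k+1, j+1) + p_m * V(k+1, j) + p_d * V(k+1, j-1)]
  V(1,-1) = exp(-r*dt) * [p_u*0.000000 + p_m*0.000000 + p_d*2.892448] = 0.435523
  V(1,+0) = exp(-r*dt) * [p_u*0.000000 + p_m*0.000000 + p_d*0.000000] = 0.000000
  V(1,+1) = exp(-r*dt) * [p_u*0.000000 + p_m*0.000000 + p_d*0.000000] = 0.000000
  V(0,+0) = exp(-r*dt) * [p_u*0.000000 + p_m*0.000000 + p_d*0.435523] = 0.065578

Answer: Price = V(0,0) = 0.0656
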